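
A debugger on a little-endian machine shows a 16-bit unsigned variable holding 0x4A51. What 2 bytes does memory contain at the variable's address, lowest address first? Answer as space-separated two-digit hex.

Split into bytes (most-significant first): 4A 51.
In little-endian order the low byte comes first in memory.
So at ascending addresses the bytes are 51 4A.

51 4A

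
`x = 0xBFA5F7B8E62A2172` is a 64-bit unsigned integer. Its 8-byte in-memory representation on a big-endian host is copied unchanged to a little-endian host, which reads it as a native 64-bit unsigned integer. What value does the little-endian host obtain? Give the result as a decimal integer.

Stored big-endian, the bytes at ascending addresses are BF A5 F7 B8 E6 2A 21 72.
Read back as little-endian, the first byte is least significant, giving 0x72212AE6B8F7A5BF.
0x72212AE6B8F7A5BF = 8223901564989318591.

8223901564989318591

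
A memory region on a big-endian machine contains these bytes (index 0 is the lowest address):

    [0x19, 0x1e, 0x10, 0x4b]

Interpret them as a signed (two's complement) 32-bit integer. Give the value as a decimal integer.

421400651

Big-endian: lowest address holds the most-significant byte.
The bytes are already most-significant first: 0x191E104B.
0x191E104B = 421400651.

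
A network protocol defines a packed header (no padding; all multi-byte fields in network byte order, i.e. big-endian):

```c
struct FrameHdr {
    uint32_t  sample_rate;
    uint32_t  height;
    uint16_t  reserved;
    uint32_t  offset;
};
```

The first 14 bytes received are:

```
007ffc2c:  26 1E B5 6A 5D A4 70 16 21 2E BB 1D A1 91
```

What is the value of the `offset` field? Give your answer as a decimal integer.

`offset` follows `sample_rate` (4 B), `height` (4 B), `reserved` (2 B), so it starts at offset 4 + 4 + 2 = 10 and occupies 4 bytes.
Bytes at offsets 10..13: BB 1D A1 91.
Big-endian stores the most-significant byte at the lowest address.
The bytes are already most-significant first: 0xBB1DA191.
0xBB1DA191 = 3139281297.

3139281297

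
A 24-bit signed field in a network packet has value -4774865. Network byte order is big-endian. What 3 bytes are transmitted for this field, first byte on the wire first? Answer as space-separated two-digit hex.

Two's complement of -4774865 in 24 bits: 4774865 = 0x48DBD1; invert → 0xB7242E; add 1 → 0xB7242F.
Split into bytes (most-significant first): B7 24 2F.
Big-endian stores the most-significant byte at the lowest address.
So the memory order matches the most-significant-first order: B7 24 2F.

B7 24 2F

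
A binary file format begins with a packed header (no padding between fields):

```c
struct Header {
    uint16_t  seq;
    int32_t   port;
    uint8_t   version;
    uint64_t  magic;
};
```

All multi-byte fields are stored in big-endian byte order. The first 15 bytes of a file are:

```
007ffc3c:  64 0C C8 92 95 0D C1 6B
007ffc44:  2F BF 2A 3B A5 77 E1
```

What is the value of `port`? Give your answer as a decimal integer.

-929917683

`port` follows `seq` (2 bytes), so it starts at byte offset 2 and occupies 4 bytes.
Bytes at offsets 2..5: C8 92 95 0D.
In big-endian order the high byte comes first in memory.
The bytes are already most-significant first: 0xC892950D.
Top bit is set, so as a signed 32-bit value this is 0xC892950D − 2^32 = -929917683.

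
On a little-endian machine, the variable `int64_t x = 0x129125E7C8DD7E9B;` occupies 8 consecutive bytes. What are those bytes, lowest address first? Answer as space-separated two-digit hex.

Split into bytes (most-significant first): 12 91 25 E7 C8 DD 7E 9B.
In little-endian order the low byte comes first in memory.
So at ascending addresses the bytes are 9B 7E DD C8 E7 25 91 12.

9B 7E DD C8 E7 25 91 12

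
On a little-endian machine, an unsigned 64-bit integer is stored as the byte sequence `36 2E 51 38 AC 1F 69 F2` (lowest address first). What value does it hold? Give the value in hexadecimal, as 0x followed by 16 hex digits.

0xF2691FAC38512E36

In little-endian order the low byte comes first in memory.
Reassemble most-significant byte first: F2 69 1F AC 38 51 2E 36 → 0xF2691FAC38512E36.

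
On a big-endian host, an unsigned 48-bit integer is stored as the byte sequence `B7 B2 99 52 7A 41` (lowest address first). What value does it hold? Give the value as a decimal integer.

Big-endian stores the most-significant byte at the lowest address.
The bytes are already most-significant first: 0xB7B299527A41.
0xB7B299527A41 = 201977704380993.

201977704380993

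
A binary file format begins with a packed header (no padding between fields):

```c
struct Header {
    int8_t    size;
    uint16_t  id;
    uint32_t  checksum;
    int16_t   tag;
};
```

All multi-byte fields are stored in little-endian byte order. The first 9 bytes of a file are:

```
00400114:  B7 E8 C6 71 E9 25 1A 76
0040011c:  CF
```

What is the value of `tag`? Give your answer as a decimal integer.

-12426

`tag` follows `size` (1 B), `id` (2 B), `checksum` (4 B), so it starts at offset 1 + 2 + 4 = 7 and occupies 2 bytes.
Bytes at offsets 7..8: 76 CF.
Little-endian stores the least-significant byte at the lowest address.
Reassemble most-significant byte first: CF 76 → 0xCF76.
Top bit is set, so as a signed 16-bit value this is 0xCF76 − 2^16 = -12426.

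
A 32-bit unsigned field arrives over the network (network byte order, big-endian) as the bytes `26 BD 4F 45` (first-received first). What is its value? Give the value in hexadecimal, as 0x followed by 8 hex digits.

In big-endian order the high byte comes first in memory.
The bytes are already most-significant first: 0x26BD4F45.

0x26BD4F45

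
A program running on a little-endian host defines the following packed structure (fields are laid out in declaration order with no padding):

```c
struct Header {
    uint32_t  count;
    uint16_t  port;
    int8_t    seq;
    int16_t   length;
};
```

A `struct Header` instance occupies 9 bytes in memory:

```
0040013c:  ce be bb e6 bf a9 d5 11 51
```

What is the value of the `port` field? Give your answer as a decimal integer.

43455

`port` follows `count` (4 bytes), so it starts at byte offset 4 and occupies 2 bytes.
Bytes at offsets 4..5: BF A9.
Little-endian stores the least-significant byte at the lowest address.
Reassemble most-significant byte first: A9 BF → 0xA9BF.
0xA9BF = 43455.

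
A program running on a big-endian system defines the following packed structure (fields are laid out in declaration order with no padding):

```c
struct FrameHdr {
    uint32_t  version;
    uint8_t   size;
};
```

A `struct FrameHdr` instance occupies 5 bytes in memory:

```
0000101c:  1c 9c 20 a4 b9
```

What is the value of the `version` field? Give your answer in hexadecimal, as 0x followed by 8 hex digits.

0x1C9C20A4

`version` is the first field, at byte offset 0, occupying 4 bytes.
Bytes at offsets 0..3: 1C 9C 20 A4.
Big-endian: lowest address holds the most-significant byte.
The bytes are already most-significant first: 0x1C9C20A4.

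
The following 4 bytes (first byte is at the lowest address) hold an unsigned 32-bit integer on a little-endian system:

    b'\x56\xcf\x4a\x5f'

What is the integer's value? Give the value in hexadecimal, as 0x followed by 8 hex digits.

Little-endian: lowest address holds the least-significant byte.
Reassemble most-significant byte first: 5F 4A CF 56 → 0x5F4ACF56.

0x5F4ACF56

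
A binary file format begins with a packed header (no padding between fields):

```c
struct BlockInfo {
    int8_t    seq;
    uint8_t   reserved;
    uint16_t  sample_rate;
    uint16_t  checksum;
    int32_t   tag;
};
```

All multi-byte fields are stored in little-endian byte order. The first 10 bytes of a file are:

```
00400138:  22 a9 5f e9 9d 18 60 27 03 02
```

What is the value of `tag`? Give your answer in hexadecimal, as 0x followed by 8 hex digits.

`tag` follows `seq` (1 B), `reserved` (1 B), `sample_rate` (2 B), `checksum` (2 B), so it starts at offset 1 + 1 + 2 + 2 = 6 and occupies 4 bytes.
Bytes at offsets 6..9: 60 27 03 02.
Little-endian: lowest address holds the least-significant byte.
Reassemble most-significant byte first: 02 03 27 60 → 0x02032760.

0x02032760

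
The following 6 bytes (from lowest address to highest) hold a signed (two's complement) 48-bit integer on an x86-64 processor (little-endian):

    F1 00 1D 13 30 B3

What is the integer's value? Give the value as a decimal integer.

Little-endian stores the least-significant byte at the lowest address.
Reassemble most-significant byte first: B3 30 13 1D 00 F1 → 0xB330131D00F1.
Top bit is set, so as a signed 48-bit value this is 0xB330131D00F1 − 2^48 = -84455916240655.

-84455916240655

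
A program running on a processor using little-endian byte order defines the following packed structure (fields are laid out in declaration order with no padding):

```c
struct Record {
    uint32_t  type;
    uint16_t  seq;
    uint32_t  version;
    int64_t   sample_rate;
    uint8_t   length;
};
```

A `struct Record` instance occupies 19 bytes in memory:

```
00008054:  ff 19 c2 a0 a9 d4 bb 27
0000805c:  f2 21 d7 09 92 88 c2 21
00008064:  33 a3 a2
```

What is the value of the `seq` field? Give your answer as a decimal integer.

`seq` follows `type` (4 bytes), so it starts at byte offset 4 and occupies 2 bytes.
Bytes at offsets 4..5: A9 D4.
In little-endian order the low byte comes first in memory.
Reassemble most-significant byte first: D4 A9 → 0xD4A9.
0xD4A9 = 54441.

54441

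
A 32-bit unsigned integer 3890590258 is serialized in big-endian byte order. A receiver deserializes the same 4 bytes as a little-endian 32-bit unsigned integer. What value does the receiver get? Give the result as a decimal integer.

850585063

3890590258 in 32-bit hexadecimal is 0xE7E5B232.
Stored big-endian, the bytes at ascending addresses are E7 E5 B2 32.
Read back as little-endian, the first byte is least significant, giving 0x32B2E5E7.
0x32B2E5E7 = 850585063.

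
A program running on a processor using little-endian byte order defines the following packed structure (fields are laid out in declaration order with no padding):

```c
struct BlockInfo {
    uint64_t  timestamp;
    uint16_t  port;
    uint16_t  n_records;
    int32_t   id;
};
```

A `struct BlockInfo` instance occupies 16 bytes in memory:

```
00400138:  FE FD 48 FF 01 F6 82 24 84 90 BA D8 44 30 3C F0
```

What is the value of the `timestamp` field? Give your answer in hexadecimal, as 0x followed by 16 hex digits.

`timestamp` is the first field, at byte offset 0, occupying 8 bytes.
Bytes at offsets 0..7: FE FD 48 FF 01 F6 82 24.
Little-endian stores the least-significant byte at the lowest address.
Reassemble most-significant byte first: 24 82 F6 01 FF 48 FD FE → 0x2482F601FF48FDFE.

0x2482F601FF48FDFE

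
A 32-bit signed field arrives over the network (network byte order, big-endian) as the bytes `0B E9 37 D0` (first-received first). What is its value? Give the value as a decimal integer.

Big-endian stores the most-significant byte at the lowest address.
The bytes are already most-significant first: 0x0BE937D0.
0x0BE937D0 = 199833552.

199833552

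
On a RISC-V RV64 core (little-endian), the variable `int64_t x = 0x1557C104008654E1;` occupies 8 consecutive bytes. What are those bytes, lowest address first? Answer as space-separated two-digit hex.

Split into bytes (most-significant first): 15 57 C1 04 00 86 54 E1.
In little-endian order the low byte comes first in memory.
So at ascending addresses the bytes are E1 54 86 00 04 C1 57 15.

E1 54 86 00 04 C1 57 15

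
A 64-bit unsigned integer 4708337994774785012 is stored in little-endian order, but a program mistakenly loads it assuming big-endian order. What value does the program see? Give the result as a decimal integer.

4708337994774785012 in 64-bit hexadecimal is 0x41576075DD06ABF4.
Stored little-endian, the bytes at ascending addresses are F4 AB 06 DD 75 60 57 41.
Read back as big-endian, the last byte is least significant, giving 0xF4AB06DD75605741.
0xF4AB06DD75605741 = 17630192714498725697.

17630192714498725697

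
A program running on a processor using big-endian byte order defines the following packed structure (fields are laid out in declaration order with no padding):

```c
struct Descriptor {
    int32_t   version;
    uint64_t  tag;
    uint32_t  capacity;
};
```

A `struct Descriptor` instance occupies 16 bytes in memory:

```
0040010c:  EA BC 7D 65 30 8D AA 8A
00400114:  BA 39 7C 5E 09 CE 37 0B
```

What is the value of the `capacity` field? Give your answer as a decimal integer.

164509451

`capacity` follows `version` (4 B), `tag` (8 B), so it starts at offset 4 + 8 = 12 and occupies 4 bytes.
Bytes at offsets 12..15: 09 CE 37 0B.
Big-endian: lowest address holds the most-significant byte.
The bytes are already most-significant first: 0x09CE370B.
0x09CE370B = 164509451.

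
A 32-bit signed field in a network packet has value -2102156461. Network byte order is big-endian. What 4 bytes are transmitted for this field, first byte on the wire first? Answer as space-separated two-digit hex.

Two's complement of -2102156461 in 32 bits: 2102156461 = 0x7D4C5CAD; invert → 0x82B3A352; add 1 → 0x82B3A353.
Split into bytes (most-significant first): 82 B3 A3 53.
Big-endian stores the most-significant byte at the lowest address.
So the memory order matches the most-significant-first order: 82 B3 A3 53.

82 B3 A3 53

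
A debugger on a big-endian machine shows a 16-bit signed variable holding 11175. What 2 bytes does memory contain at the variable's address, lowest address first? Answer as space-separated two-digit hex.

2B A7

11175 in hexadecimal, padded to 16 bits, is 0x2BA7.
Split into bytes (most-significant first): 2B A7.
In big-endian order the high byte comes first in memory.
So the memory order matches the most-significant-first order: 2B A7.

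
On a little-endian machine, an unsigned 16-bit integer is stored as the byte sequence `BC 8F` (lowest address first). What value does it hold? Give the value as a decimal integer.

36796

Little-endian stores the least-significant byte at the lowest address.
Reassemble most-significant byte first: 8F BC → 0x8FBC.
0x8FBC = 36796.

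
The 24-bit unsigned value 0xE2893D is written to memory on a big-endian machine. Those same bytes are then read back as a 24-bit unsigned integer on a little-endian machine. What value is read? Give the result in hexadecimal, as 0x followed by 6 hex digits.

0x3D89E2

Stored big-endian, the bytes at ascending addresses are E2 89 3D.
Read back as little-endian, the first byte is least significant, giving 0x3D89E2.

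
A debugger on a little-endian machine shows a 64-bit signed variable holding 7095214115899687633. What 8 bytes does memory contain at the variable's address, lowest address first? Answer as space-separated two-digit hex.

7095214115899687633 in hexadecimal, padded to 64 bits, is 0x627743A57789C2D1.
Split into bytes (most-significant first): 62 77 43 A5 77 89 C2 D1.
Little-endian stores the least-significant byte at the lowest address.
So at ascending addresses the bytes are D1 C2 89 77 A5 43 77 62.

D1 C2 89 77 A5 43 77 62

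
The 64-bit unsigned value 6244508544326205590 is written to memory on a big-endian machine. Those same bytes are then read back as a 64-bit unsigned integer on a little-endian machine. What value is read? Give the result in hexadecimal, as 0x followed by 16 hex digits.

0x968074AD6FF3A856

6244508544326205590 in 64-bit hexadecimal is 0x56A8F36FAD748096.
Stored big-endian, the bytes at ascending addresses are 56 A8 F3 6F AD 74 80 96.
Read back as little-endian, the first byte is least significant, giving 0x968074AD6FF3A856.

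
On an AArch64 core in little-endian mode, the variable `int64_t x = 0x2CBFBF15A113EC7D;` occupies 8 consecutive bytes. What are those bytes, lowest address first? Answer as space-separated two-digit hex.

Split into bytes (most-significant first): 2C BF BF 15 A1 13 EC 7D.
Little-endian: lowest address holds the least-significant byte.
So at ascending addresses the bytes are 7D EC 13 A1 15 BF BF 2C.

7D EC 13 A1 15 BF BF 2C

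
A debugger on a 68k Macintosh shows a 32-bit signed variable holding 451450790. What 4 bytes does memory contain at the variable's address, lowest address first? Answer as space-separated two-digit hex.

1A E8 97 A6

451450790 in hexadecimal, padded to 32 bits, is 0x1AE897A6.
Split into bytes (most-significant first): 1A E8 97 A6.
Big-endian: lowest address holds the most-significant byte.
So the memory order matches the most-significant-first order: 1A E8 97 A6.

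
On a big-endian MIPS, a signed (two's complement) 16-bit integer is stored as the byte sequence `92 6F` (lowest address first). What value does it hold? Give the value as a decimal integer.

-28049

Big-endian stores the most-significant byte at the lowest address.
The bytes are already most-significant first: 0x926F.
Top bit is set, so as a signed 16-bit value this is 0x926F − 2^16 = -28049.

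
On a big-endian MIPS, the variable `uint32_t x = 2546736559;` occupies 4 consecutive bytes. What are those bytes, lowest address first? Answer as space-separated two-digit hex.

97 CC 1D AF

2546736559 in hexadecimal, padded to 32 bits, is 0x97CC1DAF.
Split into bytes (most-significant first): 97 CC 1D AF.
Big-endian stores the most-significant byte at the lowest address.
So the memory order matches the most-significant-first order: 97 CC 1D AF.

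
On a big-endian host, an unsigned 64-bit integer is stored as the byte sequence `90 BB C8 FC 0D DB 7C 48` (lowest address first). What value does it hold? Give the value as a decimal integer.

10429150346996317256

Big-endian stores the most-significant byte at the lowest address.
The bytes are already most-significant first: 0x90BBC8FC0DDB7C48.
0x90BBC8FC0DDB7C48 = 10429150346996317256.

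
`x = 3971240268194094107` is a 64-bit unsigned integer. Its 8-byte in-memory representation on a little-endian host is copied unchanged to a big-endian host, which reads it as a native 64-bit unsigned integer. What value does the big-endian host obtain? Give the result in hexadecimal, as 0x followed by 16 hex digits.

3971240268194094107 in 64-bit hexadecimal is 0x371CADFBBF6F9C1B.
Stored little-endian, the bytes at ascending addresses are 1B 9C 6F BF FB AD 1C 37.
Read back as big-endian, the last byte is least significant, giving 0x1B9C6FBFFBAD1C37.

0x1B9C6FBFFBAD1C37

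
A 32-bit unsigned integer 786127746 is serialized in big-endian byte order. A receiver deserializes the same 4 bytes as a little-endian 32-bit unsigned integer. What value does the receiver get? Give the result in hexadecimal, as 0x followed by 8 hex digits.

0x825BDB2E

786127746 in 32-bit hexadecimal is 0x2EDB5B82.
Stored big-endian, the bytes at ascending addresses are 2E DB 5B 82.
Read back as little-endian, the first byte is least significant, giving 0x825BDB2E.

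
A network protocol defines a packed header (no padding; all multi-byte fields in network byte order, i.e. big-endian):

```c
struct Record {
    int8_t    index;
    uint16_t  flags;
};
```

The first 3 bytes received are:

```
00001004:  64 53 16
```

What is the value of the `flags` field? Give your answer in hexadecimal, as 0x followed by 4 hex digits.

`flags` follows `index` (1 byte), so it starts at byte offset 1 and occupies 2 bytes.
Bytes at offsets 1..2: 53 16.
In big-endian order the high byte comes first in memory.
The bytes are already most-significant first: 0x5316.

0x5316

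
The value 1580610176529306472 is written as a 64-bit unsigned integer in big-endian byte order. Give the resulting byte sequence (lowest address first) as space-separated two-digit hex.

1580610176529306472 in hexadecimal, padded to 64 bits, is 0x15EF7494C4659368.
Split into bytes (most-significant first): 15 EF 74 94 C4 65 93 68.
Big-endian stores the most-significant byte at the lowest address.
So the memory order matches the most-significant-first order: 15 EF 74 94 C4 65 93 68.

15 EF 74 94 C4 65 93 68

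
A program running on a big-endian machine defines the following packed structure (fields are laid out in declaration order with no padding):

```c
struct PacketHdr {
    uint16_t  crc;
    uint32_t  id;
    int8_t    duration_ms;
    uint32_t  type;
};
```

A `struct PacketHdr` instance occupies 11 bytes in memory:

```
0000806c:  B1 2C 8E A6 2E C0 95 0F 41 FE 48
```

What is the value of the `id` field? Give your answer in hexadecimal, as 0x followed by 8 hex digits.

0x8EA62EC0

`id` follows `crc` (2 bytes), so it starts at byte offset 2 and occupies 4 bytes.
Bytes at offsets 2..5: 8E A6 2E C0.
Big-endian: lowest address holds the most-significant byte.
The bytes are already most-significant first: 0x8EA62EC0.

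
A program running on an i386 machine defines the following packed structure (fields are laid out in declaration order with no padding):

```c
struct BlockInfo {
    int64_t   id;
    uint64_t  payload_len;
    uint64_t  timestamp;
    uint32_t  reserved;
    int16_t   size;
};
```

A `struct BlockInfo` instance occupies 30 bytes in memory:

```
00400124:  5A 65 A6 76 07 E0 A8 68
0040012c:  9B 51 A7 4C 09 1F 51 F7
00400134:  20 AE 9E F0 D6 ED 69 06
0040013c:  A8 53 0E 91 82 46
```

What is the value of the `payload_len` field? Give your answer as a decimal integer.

17821059325282963867

`payload_len` follows `id` (8 bytes), so it starts at byte offset 8 and occupies 8 bytes.
Bytes at offsets 8..15: 9B 51 A7 4C 09 1F 51 F7.
In little-endian order the low byte comes first in memory.
Reassemble most-significant byte first: F7 51 1F 09 4C A7 51 9B → 0xF7511F094CA7519B.
0xF7511F094CA7519B = 17821059325282963867.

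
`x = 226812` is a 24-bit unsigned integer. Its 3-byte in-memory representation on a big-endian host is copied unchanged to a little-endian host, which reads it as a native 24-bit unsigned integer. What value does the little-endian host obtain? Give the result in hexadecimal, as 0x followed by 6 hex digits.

226812 in 24-bit hexadecimal is 0x0375FC.
Stored big-endian, the bytes at ascending addresses are 03 75 FC.
Read back as little-endian, the first byte is least significant, giving 0xFC7503.

0xFC7503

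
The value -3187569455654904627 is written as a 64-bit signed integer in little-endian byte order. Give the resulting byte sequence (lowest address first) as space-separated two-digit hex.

Two's complement of -3187569455654904627 in 64 bits: 3187569455654904627 = 0x2C3C85880D322333; invert → 0xD3C37A77F2CDDCCC; add 1 → 0xD3C37A77F2CDDCCD.
Split into bytes (most-significant first): D3 C3 7A 77 F2 CD DC CD.
Little-endian stores the least-significant byte at the lowest address.
So at ascending addresses the bytes are CD DC CD F2 77 7A C3 D3.

CD DC CD F2 77 7A C3 D3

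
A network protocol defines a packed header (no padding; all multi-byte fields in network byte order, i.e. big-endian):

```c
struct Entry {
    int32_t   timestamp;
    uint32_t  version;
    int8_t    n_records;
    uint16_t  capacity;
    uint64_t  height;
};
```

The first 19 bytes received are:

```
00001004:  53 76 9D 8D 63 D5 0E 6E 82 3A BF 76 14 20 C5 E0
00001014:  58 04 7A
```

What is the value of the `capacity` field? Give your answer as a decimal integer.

`capacity` follows `timestamp` (4 B), `version` (4 B), `n_records` (1 B), so it starts at offset 4 + 4 + 1 = 9 and occupies 2 bytes.
Bytes at offsets 9..10: 3A BF.
In big-endian order the high byte comes first in memory.
The bytes are already most-significant first: 0x3ABF.
0x3ABF = 15039.

15039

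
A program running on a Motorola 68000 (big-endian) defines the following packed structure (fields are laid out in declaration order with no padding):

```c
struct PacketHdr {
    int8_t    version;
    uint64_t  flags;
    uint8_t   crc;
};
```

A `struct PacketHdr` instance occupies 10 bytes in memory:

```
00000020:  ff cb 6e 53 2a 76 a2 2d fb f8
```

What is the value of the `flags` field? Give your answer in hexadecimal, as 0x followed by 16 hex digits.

`flags` follows `version` (1 byte), so it starts at byte offset 1 and occupies 8 bytes.
Bytes at offsets 1..8: CB 6E 53 2A 76 A2 2D FB.
Big-endian stores the most-significant byte at the lowest address.
The bytes are already most-significant first: 0xCB6E532A76A22DFB.

0xCB6E532A76A22DFB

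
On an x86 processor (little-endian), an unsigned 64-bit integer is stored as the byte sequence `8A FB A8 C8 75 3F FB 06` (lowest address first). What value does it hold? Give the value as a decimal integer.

Little-endian stores the least-significant byte at the lowest address.
Reassemble most-significant byte first: 06 FB 3F 75 C8 A8 FB 8A → 0x06FB3F75C8A8FB8A.
0x06FB3F75C8A8FB8A = 503065558492183434.

503065558492183434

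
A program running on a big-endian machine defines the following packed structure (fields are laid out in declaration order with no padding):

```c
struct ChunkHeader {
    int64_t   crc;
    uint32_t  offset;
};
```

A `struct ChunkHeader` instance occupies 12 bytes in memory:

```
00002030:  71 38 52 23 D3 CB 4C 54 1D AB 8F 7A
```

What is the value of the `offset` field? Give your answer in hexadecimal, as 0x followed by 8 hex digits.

0x1DAB8F7A

`offset` follows `crc` (8 bytes), so it starts at byte offset 8 and occupies 4 bytes.
Bytes at offsets 8..11: 1D AB 8F 7A.
In big-endian order the high byte comes first in memory.
The bytes are already most-significant first: 0x1DAB8F7A.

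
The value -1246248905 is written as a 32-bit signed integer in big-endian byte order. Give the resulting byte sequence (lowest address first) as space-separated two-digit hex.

Two's complement of -1246248905 in 32 bits: 1246248905 = 0x4A483FC9; invert → 0xB5B7C036; add 1 → 0xB5B7C037.
Split into bytes (most-significant first): B5 B7 C0 37.
Big-endian stores the most-significant byte at the lowest address.
So the memory order matches the most-significant-first order: B5 B7 C0 37.

B5 B7 C0 37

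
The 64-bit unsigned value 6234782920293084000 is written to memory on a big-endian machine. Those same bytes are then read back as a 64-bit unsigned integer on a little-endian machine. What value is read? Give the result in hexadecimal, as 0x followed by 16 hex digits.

0x60EBBD5F08668656

6234782920293084000 in 64-bit hexadecimal is 0x568666085FBDEB60.
Stored big-endian, the bytes at ascending addresses are 56 86 66 08 5F BD EB 60.
Read back as little-endian, the first byte is least significant, giving 0x60EBBD5F08668656.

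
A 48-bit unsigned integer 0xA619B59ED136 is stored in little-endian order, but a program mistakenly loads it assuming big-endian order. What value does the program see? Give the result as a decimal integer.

60273938733478

Stored little-endian, the bytes at ascending addresses are 36 D1 9E B5 19 A6.
Read back as big-endian, the last byte is least significant, giving 0x36D19EB519A6.
0x36D19EB519A6 = 60273938733478.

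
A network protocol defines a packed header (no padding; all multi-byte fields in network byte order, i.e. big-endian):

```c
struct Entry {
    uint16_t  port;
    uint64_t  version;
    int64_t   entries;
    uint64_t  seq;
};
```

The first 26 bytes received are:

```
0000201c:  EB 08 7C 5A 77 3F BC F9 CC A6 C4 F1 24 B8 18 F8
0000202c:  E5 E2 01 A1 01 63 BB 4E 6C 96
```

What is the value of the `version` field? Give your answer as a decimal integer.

`version` follows `port` (2 bytes), so it starts at byte offset 2 and occupies 8 bytes.
Bytes at offsets 2..9: 7C 5A 77 3F BC F9 CC A6.
In big-endian order the high byte comes first in memory.
The bytes are already most-significant first: 0x7C5A773FBCF9CCA6.
0x7C5A773FBCF9CCA6 = 8960605524244155558.

8960605524244155558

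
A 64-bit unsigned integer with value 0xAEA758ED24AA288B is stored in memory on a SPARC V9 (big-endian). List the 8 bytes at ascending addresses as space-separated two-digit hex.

Split into bytes (most-significant first): AE A7 58 ED 24 AA 28 8B.
Big-endian: lowest address holds the most-significant byte.
So the memory order matches the most-significant-first order: AE A7 58 ED 24 AA 28 8B.

AE A7 58 ED 24 AA 28 8B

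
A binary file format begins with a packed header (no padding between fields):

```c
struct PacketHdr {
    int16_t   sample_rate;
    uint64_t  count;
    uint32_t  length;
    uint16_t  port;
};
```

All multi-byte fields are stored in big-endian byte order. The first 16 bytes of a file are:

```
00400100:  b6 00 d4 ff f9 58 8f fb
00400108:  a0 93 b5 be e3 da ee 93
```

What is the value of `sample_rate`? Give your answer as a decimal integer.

`sample_rate` is the first field, at byte offset 0, occupying 2 bytes.
Bytes at offsets 0..1: B6 00.
In big-endian order the high byte comes first in memory.
The bytes are already most-significant first: 0xB600.
Top bit is set, so as a signed 16-bit value this is 0xB600 − 2^16 = -18944.

-18944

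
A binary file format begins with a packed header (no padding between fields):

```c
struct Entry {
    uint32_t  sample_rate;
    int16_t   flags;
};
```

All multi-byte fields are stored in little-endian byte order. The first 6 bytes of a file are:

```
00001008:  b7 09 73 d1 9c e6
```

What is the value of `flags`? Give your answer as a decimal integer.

`flags` follows `sample_rate` (4 bytes), so it starts at byte offset 4 and occupies 2 bytes.
Bytes at offsets 4..5: 9C E6.
Little-endian: lowest address holds the least-significant byte.
Reassemble most-significant byte first: E6 9C → 0xE69C.
Top bit is set, so as a signed 16-bit value this is 0xE69C − 2^16 = -6500.

-6500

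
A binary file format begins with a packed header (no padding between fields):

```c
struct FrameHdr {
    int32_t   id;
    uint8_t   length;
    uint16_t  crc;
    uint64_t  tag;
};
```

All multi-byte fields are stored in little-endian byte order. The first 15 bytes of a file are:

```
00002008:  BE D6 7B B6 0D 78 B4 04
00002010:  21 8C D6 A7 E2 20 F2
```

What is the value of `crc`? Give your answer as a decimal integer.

46200

`crc` follows `id` (4 B), `length` (1 B), so it starts at offset 4 + 1 = 5 and occupies 2 bytes.
Bytes at offsets 5..6: 78 B4.
In little-endian order the low byte comes first in memory.
Reassemble most-significant byte first: B4 78 → 0xB478.
0xB478 = 46200.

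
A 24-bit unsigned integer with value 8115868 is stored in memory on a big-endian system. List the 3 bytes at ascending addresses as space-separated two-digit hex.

7B D6 9C

8115868 in hexadecimal, padded to 24 bits, is 0x7BD69C.
Split into bytes (most-significant first): 7B D6 9C.
In big-endian order the high byte comes first in memory.
So the memory order matches the most-significant-first order: 7B D6 9C.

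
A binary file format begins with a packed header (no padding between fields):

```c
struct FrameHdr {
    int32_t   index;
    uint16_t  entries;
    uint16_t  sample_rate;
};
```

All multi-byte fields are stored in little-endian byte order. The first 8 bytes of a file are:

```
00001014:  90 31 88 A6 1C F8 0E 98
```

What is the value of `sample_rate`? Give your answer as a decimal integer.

38926

`sample_rate` follows `index` (4 B), `entries` (2 B), so it starts at offset 4 + 2 = 6 and occupies 2 bytes.
Bytes at offsets 6..7: 0E 98.
Little-endian stores the least-significant byte at the lowest address.
Reassemble most-significant byte first: 98 0E → 0x980E.
0x980E = 38926.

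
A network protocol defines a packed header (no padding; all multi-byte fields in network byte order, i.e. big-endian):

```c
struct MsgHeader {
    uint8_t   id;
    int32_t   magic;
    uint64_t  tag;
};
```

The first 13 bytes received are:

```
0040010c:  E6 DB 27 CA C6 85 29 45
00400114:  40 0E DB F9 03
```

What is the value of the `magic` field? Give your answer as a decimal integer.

`magic` follows `id` (1 byte), so it starts at byte offset 1 and occupies 4 bytes.
Bytes at offsets 1..4: DB 27 CA C6.
Big-endian stores the most-significant byte at the lowest address.
The bytes are already most-significant first: 0xDB27CAC6.
Top bit is set, so as a signed 32-bit value this is 0xDB27CAC6 − 2^32 = -618149178.

-618149178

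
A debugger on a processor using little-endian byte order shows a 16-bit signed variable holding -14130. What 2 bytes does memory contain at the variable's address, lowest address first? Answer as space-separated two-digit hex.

CE C8

Two's complement of -14130 in 16 bits: 14130 = 0x3732; invert → 0xC8CD; add 1 → 0xC8CE.
Split into bytes (most-significant first): C8 CE.
In little-endian order the low byte comes first in memory.
So at ascending addresses the bytes are CE C8.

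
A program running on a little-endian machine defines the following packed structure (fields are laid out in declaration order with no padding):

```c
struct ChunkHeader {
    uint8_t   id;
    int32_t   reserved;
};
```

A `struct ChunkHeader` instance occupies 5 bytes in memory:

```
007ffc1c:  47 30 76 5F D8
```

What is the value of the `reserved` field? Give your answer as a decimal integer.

-664832464

`reserved` follows `id` (1 byte), so it starts at byte offset 1 and occupies 4 bytes.
Bytes at offsets 1..4: 30 76 5F D8.
Little-endian: lowest address holds the least-significant byte.
Reassemble most-significant byte first: D8 5F 76 30 → 0xD85F7630.
Top bit is set, so as a signed 32-bit value this is 0xD85F7630 − 2^32 = -664832464.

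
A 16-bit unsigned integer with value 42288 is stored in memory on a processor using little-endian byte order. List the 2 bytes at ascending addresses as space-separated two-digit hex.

30 A5

42288 in hexadecimal, padded to 16 bits, is 0xA530.
Split into bytes (most-significant first): A5 30.
In little-endian order the low byte comes first in memory.
So at ascending addresses the bytes are 30 A5.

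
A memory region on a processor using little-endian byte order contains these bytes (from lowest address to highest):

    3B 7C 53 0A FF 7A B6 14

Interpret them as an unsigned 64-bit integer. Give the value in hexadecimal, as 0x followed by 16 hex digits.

In little-endian order the low byte comes first in memory.
Reassemble most-significant byte first: 14 B6 7A FF 0A 53 7C 3B → 0x14B67AFF0A537C3B.

0x14B67AFF0A537C3B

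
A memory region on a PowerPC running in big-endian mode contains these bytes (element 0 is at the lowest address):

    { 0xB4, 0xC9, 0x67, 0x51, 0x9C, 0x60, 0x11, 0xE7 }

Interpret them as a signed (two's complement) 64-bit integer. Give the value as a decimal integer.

-5419687076350127641

Big-endian: lowest address holds the most-significant byte.
The bytes are already most-significant first: 0xB4C967519C6011E7.
Top bit is set, so as a signed 64-bit value this is 0xB4C967519C6011E7 − 2^64 = -5419687076350127641.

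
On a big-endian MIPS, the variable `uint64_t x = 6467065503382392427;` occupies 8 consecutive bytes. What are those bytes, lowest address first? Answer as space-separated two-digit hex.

6467065503382392427 in hexadecimal, padded to 64 bits, is 0x59BFA1CFB44A4E6B.
Split into bytes (most-significant first): 59 BF A1 CF B4 4A 4E 6B.
Big-endian stores the most-significant byte at the lowest address.
So the memory order matches the most-significant-first order: 59 BF A1 CF B4 4A 4E 6B.

59 BF A1 CF B4 4A 4E 6B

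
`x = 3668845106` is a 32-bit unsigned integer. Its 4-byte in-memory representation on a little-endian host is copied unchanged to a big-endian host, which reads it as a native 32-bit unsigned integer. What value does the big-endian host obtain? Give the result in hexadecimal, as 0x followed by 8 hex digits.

3668845106 in 32-bit hexadecimal is 0xDAAE2232.
Stored little-endian, the bytes at ascending addresses are 32 22 AE DA.
Read back as big-endian, the last byte is least significant, giving 0x3222AEDA.

0x3222AEDA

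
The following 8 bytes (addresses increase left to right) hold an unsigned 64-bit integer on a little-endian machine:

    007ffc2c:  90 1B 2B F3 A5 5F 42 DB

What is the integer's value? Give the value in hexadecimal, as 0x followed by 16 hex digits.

In little-endian order the low byte comes first in memory.
Reassemble most-significant byte first: DB 42 5F A5 F3 2B 1B 90 → 0xDB425FA5F32B1B90.

0xDB425FA5F32B1B90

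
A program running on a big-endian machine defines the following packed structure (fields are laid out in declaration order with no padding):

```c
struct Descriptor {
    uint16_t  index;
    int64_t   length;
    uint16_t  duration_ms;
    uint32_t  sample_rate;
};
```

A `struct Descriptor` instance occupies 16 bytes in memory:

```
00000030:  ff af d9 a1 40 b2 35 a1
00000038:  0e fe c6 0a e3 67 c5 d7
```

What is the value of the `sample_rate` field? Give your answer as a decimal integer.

3815228887

`sample_rate` follows `index` (2 B), `length` (8 B), `duration_ms` (2 B), so it starts at offset 2 + 8 + 2 = 12 and occupies 4 bytes.
Bytes at offsets 12..15: E3 67 C5 D7.
Big-endian stores the most-significant byte at the lowest address.
The bytes are already most-significant first: 0xE367C5D7.
0xE367C5D7 = 3815228887.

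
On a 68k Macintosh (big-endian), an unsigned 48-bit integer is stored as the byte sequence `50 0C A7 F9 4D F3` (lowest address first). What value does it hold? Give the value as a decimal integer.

88015287963123

In big-endian order the high byte comes first in memory.
The bytes are already most-significant first: 0x500CA7F94DF3.
0x500CA7F94DF3 = 88015287963123.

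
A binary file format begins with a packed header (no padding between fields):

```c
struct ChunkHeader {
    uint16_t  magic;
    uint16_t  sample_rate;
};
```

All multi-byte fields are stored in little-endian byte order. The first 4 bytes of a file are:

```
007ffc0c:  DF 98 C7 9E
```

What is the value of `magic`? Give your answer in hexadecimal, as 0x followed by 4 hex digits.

`magic` is the first field, at byte offset 0, occupying 2 bytes.
Bytes at offsets 0..1: DF 98.
Little-endian: lowest address holds the least-significant byte.
Reassemble most-significant byte first: 98 DF → 0x98DF.

0x98DF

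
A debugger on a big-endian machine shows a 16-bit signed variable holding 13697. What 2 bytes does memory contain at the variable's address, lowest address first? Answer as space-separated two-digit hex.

13697 in hexadecimal, padded to 16 bits, is 0x3581.
Split into bytes (most-significant first): 35 81.
In big-endian order the high byte comes first in memory.
So the memory order matches the most-significant-first order: 35 81.

35 81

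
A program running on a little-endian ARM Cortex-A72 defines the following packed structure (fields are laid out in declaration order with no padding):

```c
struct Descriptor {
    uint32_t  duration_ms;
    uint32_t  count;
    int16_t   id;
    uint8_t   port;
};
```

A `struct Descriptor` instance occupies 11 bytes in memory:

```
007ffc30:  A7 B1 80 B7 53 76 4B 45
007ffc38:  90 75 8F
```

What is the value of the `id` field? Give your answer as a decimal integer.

30096

`id` follows `duration_ms` (4 B), `count` (4 B), so it starts at offset 4 + 4 = 8 and occupies 2 bytes.
Bytes at offsets 8..9: 90 75.
Little-endian stores the least-significant byte at the lowest address.
Reassemble most-significant byte first: 75 90 → 0x7590.
0x7590 = 30096.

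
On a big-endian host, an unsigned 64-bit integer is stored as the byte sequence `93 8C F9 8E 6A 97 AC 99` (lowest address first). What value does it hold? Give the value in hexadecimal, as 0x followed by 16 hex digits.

In big-endian order the high byte comes first in memory.
The bytes are already most-significant first: 0x938CF98E6A97AC99.

0x938CF98E6A97AC99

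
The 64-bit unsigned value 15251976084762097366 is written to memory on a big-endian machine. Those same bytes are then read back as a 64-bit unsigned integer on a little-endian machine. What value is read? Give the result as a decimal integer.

15453820433491012051

15251976084762097366 in 64-bit hexadecimal is 0xD3A9E770CEFF76D6.
Stored big-endian, the bytes at ascending addresses are D3 A9 E7 70 CE FF 76 D6.
Read back as little-endian, the first byte is least significant, giving 0xD676FFCE70E7A9D3.
0xD676FFCE70E7A9D3 = 15453820433491012051.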